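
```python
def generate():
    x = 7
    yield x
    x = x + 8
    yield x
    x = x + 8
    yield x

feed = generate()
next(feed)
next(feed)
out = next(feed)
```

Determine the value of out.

Step 1: Trace through generator execution:
  Yield 1: x starts at 7, yield 7
  Yield 2: x = 7 + 8 = 15, yield 15
  Yield 3: x = 15 + 8 = 23, yield 23
Step 2: First next() gets 7, second next() gets the second value, third next() yields 23.
Therefore out = 23.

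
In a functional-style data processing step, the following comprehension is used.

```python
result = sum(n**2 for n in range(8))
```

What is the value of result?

Step 1: Compute n**2 for each n in range(8):
  n=0: 0**2 = 0
  n=1: 1**2 = 1
  n=2: 2**2 = 4
  n=3: 3**2 = 9
  n=4: 4**2 = 16
  n=5: 5**2 = 25
  n=6: 6**2 = 36
  n=7: 7**2 = 49
Step 2: sum = 0 + 1 + 4 + 9 + 16 + 25 + 36 + 49 = 140.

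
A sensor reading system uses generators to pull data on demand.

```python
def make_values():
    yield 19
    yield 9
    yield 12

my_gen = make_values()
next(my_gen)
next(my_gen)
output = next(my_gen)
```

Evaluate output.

Step 1: make_values() creates a generator.
Step 2: next(my_gen) yields 19 (consumed and discarded).
Step 3: next(my_gen) yields 9 (consumed and discarded).
Step 4: next(my_gen) yields 12, assigned to output.
Therefore output = 12.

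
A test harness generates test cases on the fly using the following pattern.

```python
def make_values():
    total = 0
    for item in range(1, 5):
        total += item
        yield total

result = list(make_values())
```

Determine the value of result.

Step 1: Generator accumulates running sum:
  item=1: total = 1, yield 1
  item=2: total = 3, yield 3
  item=3: total = 6, yield 6
  item=4: total = 10, yield 10
Therefore result = [1, 3, 6, 10].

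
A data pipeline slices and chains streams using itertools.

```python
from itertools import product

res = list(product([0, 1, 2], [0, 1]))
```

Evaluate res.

Step 1: product([0, 1, 2], [0, 1]) gives all pairs:
  (0, 0)
  (0, 1)
  (1, 0)
  (1, 1)
  (2, 0)
  (2, 1)
Therefore res = [(0, 0), (0, 1), (1, 0), (1, 1), (2, 0), (2, 1)].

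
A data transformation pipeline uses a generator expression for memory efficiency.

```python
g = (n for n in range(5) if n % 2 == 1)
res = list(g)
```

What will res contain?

Step 1: Filter range(5) keeping only odd values:
  n=0: even, excluded
  n=1: odd, included
  n=2: even, excluded
  n=3: odd, included
  n=4: even, excluded
Therefore res = [1, 3].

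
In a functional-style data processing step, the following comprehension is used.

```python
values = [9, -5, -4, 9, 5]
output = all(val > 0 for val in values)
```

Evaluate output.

Step 1: Check val > 0 for each element in [9, -5, -4, 9, 5]:
  9 > 0: True
  -5 > 0: False
  -4 > 0: False
  9 > 0: True
  5 > 0: True
Step 2: all() returns False.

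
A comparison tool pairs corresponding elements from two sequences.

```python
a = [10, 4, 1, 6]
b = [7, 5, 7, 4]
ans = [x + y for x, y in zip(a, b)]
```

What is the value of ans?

Step 1: Add corresponding elements:
  10 + 7 = 17
  4 + 5 = 9
  1 + 7 = 8
  6 + 4 = 10
Therefore ans = [17, 9, 8, 10].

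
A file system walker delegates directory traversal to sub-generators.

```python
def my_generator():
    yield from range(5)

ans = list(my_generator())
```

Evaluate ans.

Step 1: yield from delegates to the iterable, yielding each element.
Step 2: Collected values: [0, 1, 2, 3, 4].
Therefore ans = [0, 1, 2, 3, 4].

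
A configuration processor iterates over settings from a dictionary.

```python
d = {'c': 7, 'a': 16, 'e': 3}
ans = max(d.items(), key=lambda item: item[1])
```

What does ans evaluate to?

Step 1: Find item with maximum value:
  ('c', 7)
  ('a', 16)
  ('e', 3)
Step 2: Maximum value is 16 at key 'a'.
Therefore ans = ('a', 16).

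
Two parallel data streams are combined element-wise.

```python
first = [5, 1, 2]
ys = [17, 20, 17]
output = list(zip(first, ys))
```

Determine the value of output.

Step 1: zip pairs elements at same index:
  Index 0: (5, 17)
  Index 1: (1, 20)
  Index 2: (2, 17)
Therefore output = [(5, 17), (1, 20), (2, 17)].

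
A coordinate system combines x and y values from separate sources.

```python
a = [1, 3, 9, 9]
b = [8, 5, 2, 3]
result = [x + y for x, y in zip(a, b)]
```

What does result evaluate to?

Step 1: Add corresponding elements:
  1 + 8 = 9
  3 + 5 = 8
  9 + 2 = 11
  9 + 3 = 12
Therefore result = [9, 8, 11, 12].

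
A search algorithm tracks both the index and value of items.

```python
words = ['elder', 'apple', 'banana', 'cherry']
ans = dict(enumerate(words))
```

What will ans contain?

Step 1: enumerate pairs indices with words:
  0 -> 'elder'
  1 -> 'apple'
  2 -> 'banana'
  3 -> 'cherry'
Therefore ans = {0: 'elder', 1: 'apple', 2: 'banana', 3: 'cherry'}.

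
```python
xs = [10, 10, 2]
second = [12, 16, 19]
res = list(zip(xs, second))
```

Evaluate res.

Step 1: zip pairs elements at same index:
  Index 0: (10, 12)
  Index 1: (10, 16)
  Index 2: (2, 19)
Therefore res = [(10, 12), (10, 16), (2, 19)].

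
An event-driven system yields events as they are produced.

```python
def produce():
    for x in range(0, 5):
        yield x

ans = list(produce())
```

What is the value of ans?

Step 1: The generator yields each value from range(0, 5).
Step 2: list() consumes all yields: [0, 1, 2, 3, 4].
Therefore ans = [0, 1, 2, 3, 4].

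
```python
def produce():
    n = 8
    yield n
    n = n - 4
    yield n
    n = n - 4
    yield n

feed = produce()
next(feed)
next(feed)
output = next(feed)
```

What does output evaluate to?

Step 1: Trace through generator execution:
  Yield 1: n starts at 8, yield 8
  Yield 2: n = 8 - 4 = 4, yield 4
  Yield 3: n = 4 - 4 = 0, yield 0
Step 2: First next() gets 8, second next() gets the second value, third next() yields 0.
Therefore output = 0.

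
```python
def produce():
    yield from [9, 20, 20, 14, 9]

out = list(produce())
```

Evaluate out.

Step 1: yield from delegates to the iterable, yielding each element.
Step 2: Collected values: [9, 20, 20, 14, 9].
Therefore out = [9, 20, 20, 14, 9].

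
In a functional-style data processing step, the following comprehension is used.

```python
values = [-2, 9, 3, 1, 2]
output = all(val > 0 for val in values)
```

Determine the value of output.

Step 1: Check val > 0 for each element in [-2, 9, 3, 1, 2]:
  -2 > 0: False
  9 > 0: True
  3 > 0: True
  1 > 0: True
  2 > 0: True
Step 2: all() returns False.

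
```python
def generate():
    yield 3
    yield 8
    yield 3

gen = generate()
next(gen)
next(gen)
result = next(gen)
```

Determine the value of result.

Step 1: generate() creates a generator.
Step 2: next(gen) yields 3 (consumed and discarded).
Step 3: next(gen) yields 8 (consumed and discarded).
Step 4: next(gen) yields 3, assigned to result.
Therefore result = 3.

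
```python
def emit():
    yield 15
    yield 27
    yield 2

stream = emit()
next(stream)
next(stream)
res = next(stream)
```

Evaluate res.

Step 1: emit() creates a generator.
Step 2: next(stream) yields 15 (consumed and discarded).
Step 3: next(stream) yields 27 (consumed and discarded).
Step 4: next(stream) yields 2, assigned to res.
Therefore res = 2.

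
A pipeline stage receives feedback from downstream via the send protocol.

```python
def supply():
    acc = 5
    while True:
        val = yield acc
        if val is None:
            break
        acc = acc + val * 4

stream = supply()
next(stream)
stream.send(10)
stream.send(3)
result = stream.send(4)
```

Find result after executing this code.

Step 1: next() -> yield acc=5.
Step 2: send(10) -> val=10, acc = 5 + 10*4 = 45, yield 45.
Step 3: send(3) -> val=3, acc = 45 + 3*4 = 57, yield 57.
Step 4: send(4) -> val=4, acc = 57 + 4*4 = 73, yield 73.
Therefore result = 73.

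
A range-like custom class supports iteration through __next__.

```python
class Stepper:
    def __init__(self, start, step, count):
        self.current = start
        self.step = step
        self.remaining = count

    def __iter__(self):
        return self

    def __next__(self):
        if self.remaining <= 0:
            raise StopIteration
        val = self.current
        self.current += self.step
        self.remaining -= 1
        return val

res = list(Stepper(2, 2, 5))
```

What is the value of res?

Step 1: Stepper starts at 2, increments by 2, for 5 steps:
  Yield 2, then current += 2
  Yield 4, then current += 2
  Yield 6, then current += 2
  Yield 8, then current += 2
  Yield 10, then current += 2
Therefore res = [2, 4, 6, 8, 10].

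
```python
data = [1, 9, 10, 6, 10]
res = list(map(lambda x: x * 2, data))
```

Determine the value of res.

Step 1: Apply lambda x: x * 2 to each element:
  1 -> 2
  9 -> 18
  10 -> 20
  6 -> 12
  10 -> 20
Therefore res = [2, 18, 20, 12, 20].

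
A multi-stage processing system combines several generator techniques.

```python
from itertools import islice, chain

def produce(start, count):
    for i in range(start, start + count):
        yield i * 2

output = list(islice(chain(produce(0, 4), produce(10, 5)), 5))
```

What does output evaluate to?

Step 1: produce(0, 4) yields [0, 2, 4, 6].
Step 2: produce(10, 5) yields [20, 22, 24, 26, 28].
Step 3: chain concatenates: [0, 2, 4, 6, 20, 22, 24, 26, 28].
Step 4: islice takes first 5: [0, 2, 4, 6, 20].
Therefore output = [0, 2, 4, 6, 20].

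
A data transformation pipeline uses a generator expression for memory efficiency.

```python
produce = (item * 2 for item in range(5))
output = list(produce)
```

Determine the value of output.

Step 1: For each item in range(5), compute item*2:
  item=0: 0*2 = 0
  item=1: 1*2 = 2
  item=2: 2*2 = 4
  item=3: 3*2 = 6
  item=4: 4*2 = 8
Therefore output = [0, 2, 4, 6, 8].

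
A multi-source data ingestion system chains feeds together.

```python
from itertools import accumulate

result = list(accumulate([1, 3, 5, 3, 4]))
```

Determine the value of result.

Step 1: accumulate computes running sums:
  + 1 = 1
  + 3 = 4
  + 5 = 9
  + 3 = 12
  + 4 = 16
Therefore result = [1, 4, 9, 12, 16].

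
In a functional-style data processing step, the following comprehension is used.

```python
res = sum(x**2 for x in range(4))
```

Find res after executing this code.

Step 1: Compute x**2 for each x in range(4):
  x=0: 0**2 = 0
  x=1: 1**2 = 1
  x=2: 2**2 = 4
  x=3: 3**2 = 9
Step 2: sum = 0 + 1 + 4 + 9 = 14.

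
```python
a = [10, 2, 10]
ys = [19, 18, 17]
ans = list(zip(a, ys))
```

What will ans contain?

Step 1: zip pairs elements at same index:
  Index 0: (10, 19)
  Index 1: (2, 18)
  Index 2: (10, 17)
Therefore ans = [(10, 19), (2, 18), (10, 17)].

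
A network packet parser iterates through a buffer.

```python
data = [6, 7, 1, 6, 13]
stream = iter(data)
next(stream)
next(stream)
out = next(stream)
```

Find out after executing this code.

Step 1: Create iterator over [6, 7, 1, 6, 13].
Step 2: next() consumes 6.
Step 3: next() consumes 7.
Step 4: next() returns 1.
Therefore out = 1.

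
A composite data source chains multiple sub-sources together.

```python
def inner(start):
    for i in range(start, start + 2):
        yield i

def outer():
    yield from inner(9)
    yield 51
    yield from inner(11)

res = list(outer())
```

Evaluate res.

Step 1: outer() delegates to inner(9):
  yield 9
  yield 10
Step 2: yield 51
Step 3: Delegates to inner(11):
  yield 11
  yield 12
Therefore res = [9, 10, 51, 11, 12].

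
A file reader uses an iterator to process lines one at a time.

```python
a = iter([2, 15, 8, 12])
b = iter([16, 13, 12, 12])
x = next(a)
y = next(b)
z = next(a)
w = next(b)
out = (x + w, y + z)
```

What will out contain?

Step 1: a iterates [2, 15, 8, 12], b iterates [16, 13, 12, 12].
Step 2: x = next(a) = 2, y = next(b) = 16.
Step 3: z = next(a) = 15, w = next(b) = 13.
Step 4: out = (2 + 13, 16 + 15) = (15, 31).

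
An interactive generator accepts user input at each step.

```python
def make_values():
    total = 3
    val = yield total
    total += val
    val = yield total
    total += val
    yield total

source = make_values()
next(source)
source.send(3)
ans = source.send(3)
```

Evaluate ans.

Step 1: next() -> yield total=3.
Step 2: send(3) -> val=3, total = 3+3 = 6, yield 6.
Step 3: send(3) -> val=3, total = 6+3 = 9, yield 9.
Therefore ans = 9.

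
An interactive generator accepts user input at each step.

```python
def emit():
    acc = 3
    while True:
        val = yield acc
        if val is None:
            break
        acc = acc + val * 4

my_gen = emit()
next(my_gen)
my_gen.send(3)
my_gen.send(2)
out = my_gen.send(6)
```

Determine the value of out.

Step 1: next() -> yield acc=3.
Step 2: send(3) -> val=3, acc = 3 + 3*4 = 15, yield 15.
Step 3: send(2) -> val=2, acc = 15 + 2*4 = 23, yield 23.
Step 4: send(6) -> val=6, acc = 23 + 6*4 = 47, yield 47.
Therefore out = 47.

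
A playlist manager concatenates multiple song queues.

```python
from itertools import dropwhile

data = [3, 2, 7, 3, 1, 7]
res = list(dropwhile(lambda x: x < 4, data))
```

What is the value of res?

Step 1: dropwhile drops elements while < 4:
  3 < 4: dropped
  2 < 4: dropped
  7: kept (dropping stopped)
Step 2: Remaining elements kept regardless of condition.
Therefore res = [7, 3, 1, 7].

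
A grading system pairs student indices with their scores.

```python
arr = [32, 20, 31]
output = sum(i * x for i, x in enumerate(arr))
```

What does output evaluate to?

Step 1: Compute i * x for each (i, x) in enumerate([32, 20, 31]):
  i=0, x=32: 0*32 = 0
  i=1, x=20: 1*20 = 20
  i=2, x=31: 2*31 = 62
Step 2: sum = 0 + 20 + 62 = 82.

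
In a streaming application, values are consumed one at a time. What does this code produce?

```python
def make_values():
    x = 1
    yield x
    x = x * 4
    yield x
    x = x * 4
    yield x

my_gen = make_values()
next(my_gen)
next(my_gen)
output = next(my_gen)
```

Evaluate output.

Step 1: Trace through generator execution:
  Yield 1: x starts at 1, yield 1
  Yield 2: x = 1 * 4 = 4, yield 4
  Yield 3: x = 4 * 4 = 16, yield 16
Step 2: First next() gets 1, second next() gets the second value, third next() yields 16.
Therefore output = 16.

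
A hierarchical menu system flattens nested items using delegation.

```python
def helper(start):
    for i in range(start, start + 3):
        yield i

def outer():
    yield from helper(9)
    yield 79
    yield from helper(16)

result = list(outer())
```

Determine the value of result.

Step 1: outer() delegates to helper(9):
  yield 9
  yield 10
  yield 11
Step 2: yield 79
Step 3: Delegates to helper(16):
  yield 16
  yield 17
  yield 18
Therefore result = [9, 10, 11, 79, 16, 17, 18].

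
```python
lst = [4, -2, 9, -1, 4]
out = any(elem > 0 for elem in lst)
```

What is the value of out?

Step 1: Check elem > 0 for each element in [4, -2, 9, -1, 4]:
  4 > 0: True
  -2 > 0: False
  9 > 0: True
  -1 > 0: False
  4 > 0: True
Step 2: any() returns True.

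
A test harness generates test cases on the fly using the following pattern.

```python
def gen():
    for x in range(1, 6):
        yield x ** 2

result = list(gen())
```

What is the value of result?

Step 1: For each x in range(1, 6), yield x**2:
  x=1: yield 1**2 = 1
  x=2: yield 2**2 = 4
  x=3: yield 3**2 = 9
  x=4: yield 4**2 = 16
  x=5: yield 5**2 = 25
Therefore result = [1, 4, 9, 16, 25].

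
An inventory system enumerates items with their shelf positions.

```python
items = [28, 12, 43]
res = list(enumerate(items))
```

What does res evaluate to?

Step 1: enumerate pairs each element with its index:
  (0, 28)
  (1, 12)
  (2, 43)
Therefore res = [(0, 28), (1, 12), (2, 43)].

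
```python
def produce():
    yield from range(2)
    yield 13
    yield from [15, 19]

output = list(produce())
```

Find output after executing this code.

Step 1: Trace yields in order:
  yield 0
  yield 1
  yield 13
  yield 15
  yield 19
Therefore output = [0, 1, 13, 15, 19].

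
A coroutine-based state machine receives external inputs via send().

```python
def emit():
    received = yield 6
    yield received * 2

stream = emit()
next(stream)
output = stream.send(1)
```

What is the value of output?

Step 1: next(stream) advances to first yield, producing 6.
Step 2: send(1) resumes, received = 1.
Step 3: yield received * 2 = 1 * 2 = 2.
Therefore output = 2.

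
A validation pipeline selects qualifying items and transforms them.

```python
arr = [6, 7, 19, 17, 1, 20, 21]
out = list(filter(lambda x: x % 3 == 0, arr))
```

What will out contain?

Step 1: Filter elements divisible by 3:
  6 % 3 = 0: kept
  7 % 3 = 1: removed
  19 % 3 = 1: removed
  17 % 3 = 2: removed
  1 % 3 = 1: removed
  20 % 3 = 2: removed
  21 % 3 = 0: kept
Therefore out = [6, 21].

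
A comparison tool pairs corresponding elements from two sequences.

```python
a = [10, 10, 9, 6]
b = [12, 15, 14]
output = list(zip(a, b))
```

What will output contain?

Step 1: zip stops at shortest (len(a)=4, len(b)=3):
  Index 0: (10, 12)
  Index 1: (10, 15)
  Index 2: (9, 14)
Step 2: Last element of a (6) has no pair, dropped.
Therefore output = [(10, 12), (10, 15), (9, 14)].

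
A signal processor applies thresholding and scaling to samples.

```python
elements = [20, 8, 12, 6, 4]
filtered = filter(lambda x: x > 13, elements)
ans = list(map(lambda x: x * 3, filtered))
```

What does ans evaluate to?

Step 1: Filter elements for elements > 13:
  20: kept
  8: removed
  12: removed
  6: removed
  4: removed
Step 2: Map x * 3 on filtered [20]:
  20 -> 60
Therefore ans = [60].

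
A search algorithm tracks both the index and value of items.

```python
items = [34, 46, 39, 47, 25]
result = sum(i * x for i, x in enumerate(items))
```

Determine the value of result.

Step 1: Compute i * x for each (i, x) in enumerate([34, 46, 39, 47, 25]):
  i=0, x=34: 0*34 = 0
  i=1, x=46: 1*46 = 46
  i=2, x=39: 2*39 = 78
  i=3, x=47: 3*47 = 141
  i=4, x=25: 4*25 = 100
Step 2: sum = 0 + 46 + 78 + 141 + 100 = 365.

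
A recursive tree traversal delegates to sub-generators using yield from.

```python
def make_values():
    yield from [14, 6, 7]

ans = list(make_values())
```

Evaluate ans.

Step 1: yield from delegates to the iterable, yielding each element.
Step 2: Collected values: [14, 6, 7].
Therefore ans = [14, 6, 7].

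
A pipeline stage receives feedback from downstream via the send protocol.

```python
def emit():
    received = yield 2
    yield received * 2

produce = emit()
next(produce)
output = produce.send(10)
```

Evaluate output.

Step 1: next(produce) advances to first yield, producing 2.
Step 2: send(10) resumes, received = 10.
Step 3: yield received * 2 = 10 * 2 = 20.
Therefore output = 20.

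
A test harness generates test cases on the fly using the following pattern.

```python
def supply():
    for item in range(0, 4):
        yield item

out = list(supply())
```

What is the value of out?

Step 1: The generator yields each value from range(0, 4).
Step 2: list() consumes all yields: [0, 1, 2, 3].
Therefore out = [0, 1, 2, 3].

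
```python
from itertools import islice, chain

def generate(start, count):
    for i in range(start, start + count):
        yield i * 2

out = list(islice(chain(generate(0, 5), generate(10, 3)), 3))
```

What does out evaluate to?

Step 1: generate(0, 5) yields [0, 2, 4, 6, 8].
Step 2: generate(10, 3) yields [20, 22, 24].
Step 3: chain concatenates: [0, 2, 4, 6, 8, 20, 22, 24].
Step 4: islice takes first 3: [0, 2, 4].
Therefore out = [0, 2, 4].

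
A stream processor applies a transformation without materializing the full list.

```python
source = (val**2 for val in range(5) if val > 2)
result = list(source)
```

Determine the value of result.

Step 1: For range(5), keep val > 2, then square:
  val=0: 0 <= 2, excluded
  val=1: 1 <= 2, excluded
  val=2: 2 <= 2, excluded
  val=3: 3 > 2, yield 3**2 = 9
  val=4: 4 > 2, yield 4**2 = 16
Therefore result = [9, 16].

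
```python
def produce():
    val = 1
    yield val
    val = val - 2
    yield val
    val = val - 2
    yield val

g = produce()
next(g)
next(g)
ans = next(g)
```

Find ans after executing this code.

Step 1: Trace through generator execution:
  Yield 1: val starts at 1, yield 1
  Yield 2: val = 1 - 2 = -1, yield -1
  Yield 3: val = -1 - 2 = -3, yield -3
Step 2: First next() gets 1, second next() gets the second value, third next() yields -3.
Therefore ans = -3.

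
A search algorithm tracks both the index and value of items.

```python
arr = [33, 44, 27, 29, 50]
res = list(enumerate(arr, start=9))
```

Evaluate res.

Step 1: enumerate with start=9:
  (9, 33)
  (10, 44)
  (11, 27)
  (12, 29)
  (13, 50)
Therefore res = [(9, 33), (10, 44), (11, 27), (12, 29), (13, 50)].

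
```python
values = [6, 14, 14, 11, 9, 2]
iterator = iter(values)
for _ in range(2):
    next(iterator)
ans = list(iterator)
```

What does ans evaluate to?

Step 1: Create iterator over [6, 14, 14, 11, 9, 2].
Step 2: Advance 2 positions (consuming [6, 14]).
Step 3: list() collects remaining elements: [14, 11, 9, 2].
Therefore ans = [14, 11, 9, 2].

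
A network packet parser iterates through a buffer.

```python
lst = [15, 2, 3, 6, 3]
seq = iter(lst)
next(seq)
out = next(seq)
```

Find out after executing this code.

Step 1: Create iterator over [15, 2, 3, 6, 3].
Step 2: next() consumes 15.
Step 3: next() returns 2.
Therefore out = 2.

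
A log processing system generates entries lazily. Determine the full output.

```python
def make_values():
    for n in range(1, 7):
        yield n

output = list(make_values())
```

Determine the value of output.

Step 1: The generator yields each value from range(1, 7).
Step 2: list() consumes all yields: [1, 2, 3, 4, 5, 6].
Therefore output = [1, 2, 3, 4, 5, 6].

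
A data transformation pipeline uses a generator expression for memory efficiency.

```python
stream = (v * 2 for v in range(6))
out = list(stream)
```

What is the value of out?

Step 1: For each v in range(6), compute v*2:
  v=0: 0*2 = 0
  v=1: 1*2 = 2
  v=2: 2*2 = 4
  v=3: 3*2 = 6
  v=4: 4*2 = 8
  v=5: 5*2 = 10
Therefore out = [0, 2, 4, 6, 8, 10].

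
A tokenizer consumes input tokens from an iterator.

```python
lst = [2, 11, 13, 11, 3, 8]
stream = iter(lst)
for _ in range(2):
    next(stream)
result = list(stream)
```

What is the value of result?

Step 1: Create iterator over [2, 11, 13, 11, 3, 8].
Step 2: Advance 2 positions (consuming [2, 11]).
Step 3: list() collects remaining elements: [13, 11, 3, 8].
Therefore result = [13, 11, 3, 8].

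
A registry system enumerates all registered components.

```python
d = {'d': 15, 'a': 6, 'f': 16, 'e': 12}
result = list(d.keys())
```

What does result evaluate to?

Step 1: d.keys() returns the dictionary keys in insertion order.
Therefore result = ['d', 'a', 'f', 'e'].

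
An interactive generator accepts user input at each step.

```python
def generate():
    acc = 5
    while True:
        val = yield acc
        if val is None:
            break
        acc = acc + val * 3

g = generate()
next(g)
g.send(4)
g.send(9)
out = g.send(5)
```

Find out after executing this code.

Step 1: next() -> yield acc=5.
Step 2: send(4) -> val=4, acc = 5 + 4*3 = 17, yield 17.
Step 3: send(9) -> val=9, acc = 17 + 9*3 = 44, yield 44.
Step 4: send(5) -> val=5, acc = 44 + 5*3 = 59, yield 59.
Therefore out = 59.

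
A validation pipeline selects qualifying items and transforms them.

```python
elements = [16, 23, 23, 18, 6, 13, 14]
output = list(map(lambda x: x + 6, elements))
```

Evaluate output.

Step 1: Apply lambda x: x + 6 to each element:
  16 -> 22
  23 -> 29
  23 -> 29
  18 -> 24
  6 -> 12
  13 -> 19
  14 -> 20
Therefore output = [22, 29, 29, 24, 12, 19, 20].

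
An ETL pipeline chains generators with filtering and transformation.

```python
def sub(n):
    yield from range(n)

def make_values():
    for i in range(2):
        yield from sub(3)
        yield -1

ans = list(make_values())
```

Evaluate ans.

Step 1: For each i in range(2):
  i=0: yield from sub(3) -> [0, 1, 2], then yield -1
  i=1: yield from sub(3) -> [0, 1, 2], then yield -1
Therefore ans = [0, 1, 2, -1, 0, 1, 2, -1].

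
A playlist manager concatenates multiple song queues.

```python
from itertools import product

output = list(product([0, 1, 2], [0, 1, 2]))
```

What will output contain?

Step 1: product([0, 1, 2], [0, 1, 2]) gives all pairs:
  (0, 0)
  (0, 1)
  (0, 2)
  (1, 0)
  (1, 1)
  (1, 2)
  (2, 0)
  (2, 1)
  (2, 2)
Therefore output = [(0, 0), (0, 1), (0, 2), (1, 0), (1, 1), (1, 2), (2, 0), (2, 1), (2, 2)].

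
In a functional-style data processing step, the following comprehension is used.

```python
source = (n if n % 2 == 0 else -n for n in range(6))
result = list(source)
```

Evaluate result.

Step 1: For each n in range(6), yield n if even, else -n:
  n=0: even, yield 0
  n=1: odd, yield -1
  n=2: even, yield 2
  n=3: odd, yield -3
  n=4: even, yield 4
  n=5: odd, yield -5
Therefore result = [0, -1, 2, -3, 4, -5].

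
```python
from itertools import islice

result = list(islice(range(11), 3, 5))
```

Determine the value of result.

Step 1: islice(range(11), 3, 5) takes elements at indices [3, 5).
Step 2: Elements: [3, 4].
Therefore result = [3, 4].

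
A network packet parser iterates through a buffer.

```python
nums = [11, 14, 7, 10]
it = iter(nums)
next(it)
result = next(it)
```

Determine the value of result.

Step 1: Create iterator over [11, 14, 7, 10].
Step 2: next() consumes 11.
Step 3: next() returns 14.
Therefore result = 14.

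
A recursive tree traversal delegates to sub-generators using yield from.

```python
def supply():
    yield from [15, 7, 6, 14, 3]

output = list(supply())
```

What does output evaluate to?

Step 1: yield from delegates to the iterable, yielding each element.
Step 2: Collected values: [15, 7, 6, 14, 3].
Therefore output = [15, 7, 6, 14, 3].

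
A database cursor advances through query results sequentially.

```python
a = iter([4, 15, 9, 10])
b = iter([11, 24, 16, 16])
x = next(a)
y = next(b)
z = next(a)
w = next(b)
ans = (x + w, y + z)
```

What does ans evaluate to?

Step 1: a iterates [4, 15, 9, 10], b iterates [11, 24, 16, 16].
Step 2: x = next(a) = 4, y = next(b) = 11.
Step 3: z = next(a) = 15, w = next(b) = 24.
Step 4: ans = (4 + 24, 11 + 15) = (28, 26).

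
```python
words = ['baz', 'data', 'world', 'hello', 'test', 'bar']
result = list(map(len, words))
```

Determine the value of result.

Step 1: Map len() to each word:
  'baz' -> 3
  'data' -> 4
  'world' -> 5
  'hello' -> 5
  'test' -> 4
  'bar' -> 3
Therefore result = [3, 4, 5, 5, 4, 3].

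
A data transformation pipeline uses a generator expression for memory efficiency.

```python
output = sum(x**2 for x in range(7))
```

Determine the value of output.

Step 1: Compute x**2 for each x in range(7):
  x=0: 0**2 = 0
  x=1: 1**2 = 1
  x=2: 2**2 = 4
  x=3: 3**2 = 9
  x=4: 4**2 = 16
  x=5: 5**2 = 25
  x=6: 6**2 = 36
Step 2: sum = 0 + 1 + 4 + 9 + 16 + 25 + 36 = 91.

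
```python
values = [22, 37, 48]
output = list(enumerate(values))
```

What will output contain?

Step 1: enumerate pairs each element with its index:
  (0, 22)
  (1, 37)
  (2, 48)
Therefore output = [(0, 22), (1, 37), (2, 48)].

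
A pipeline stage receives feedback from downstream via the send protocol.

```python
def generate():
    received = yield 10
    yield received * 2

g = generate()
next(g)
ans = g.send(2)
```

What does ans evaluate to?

Step 1: next(g) advances to first yield, producing 10.
Step 2: send(2) resumes, received = 2.
Step 3: yield received * 2 = 2 * 2 = 4.
Therefore ans = 4.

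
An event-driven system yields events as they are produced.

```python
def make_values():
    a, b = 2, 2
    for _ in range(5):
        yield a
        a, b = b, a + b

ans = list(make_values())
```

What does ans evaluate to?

Step 1: Fibonacci-like sequence starting with a=2, b=2:
  Iteration 1: yield a=2, then a,b = 2,4
  Iteration 2: yield a=2, then a,b = 4,6
  Iteration 3: yield a=4, then a,b = 6,10
  Iteration 4: yield a=6, then a,b = 10,16
  Iteration 5: yield a=10, then a,b = 16,26
Therefore ans = [2, 2, 4, 6, 10].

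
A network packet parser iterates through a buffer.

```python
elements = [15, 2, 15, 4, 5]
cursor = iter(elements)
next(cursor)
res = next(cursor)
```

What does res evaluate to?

Step 1: Create iterator over [15, 2, 15, 4, 5].
Step 2: next() consumes 15.
Step 3: next() returns 2.
Therefore res = 2.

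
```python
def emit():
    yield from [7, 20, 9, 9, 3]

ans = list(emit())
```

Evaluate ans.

Step 1: yield from delegates to the iterable, yielding each element.
Step 2: Collected values: [7, 20, 9, 9, 3].
Therefore ans = [7, 20, 9, 9, 3].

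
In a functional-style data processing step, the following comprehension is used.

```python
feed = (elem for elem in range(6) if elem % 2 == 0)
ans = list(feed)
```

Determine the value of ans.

Step 1: Filter range(6) keeping only even values:
  elem=0: even, included
  elem=1: odd, excluded
  elem=2: even, included
  elem=3: odd, excluded
  elem=4: even, included
  elem=5: odd, excluded
Therefore ans = [0, 2, 4].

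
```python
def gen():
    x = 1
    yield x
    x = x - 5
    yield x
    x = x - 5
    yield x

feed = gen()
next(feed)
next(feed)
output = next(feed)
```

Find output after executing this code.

Step 1: Trace through generator execution:
  Yield 1: x starts at 1, yield 1
  Yield 2: x = 1 - 5 = -4, yield -4
  Yield 3: x = -4 - 5 = -9, yield -9
Step 2: First next() gets 1, second next() gets the second value, third next() yields -9.
Therefore output = -9.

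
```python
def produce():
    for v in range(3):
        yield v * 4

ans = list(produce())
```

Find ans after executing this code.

Step 1: For each v in range(3), yield v * 4:
  v=0: yield 0 * 4 = 0
  v=1: yield 1 * 4 = 4
  v=2: yield 2 * 4 = 8
Therefore ans = [0, 4, 8].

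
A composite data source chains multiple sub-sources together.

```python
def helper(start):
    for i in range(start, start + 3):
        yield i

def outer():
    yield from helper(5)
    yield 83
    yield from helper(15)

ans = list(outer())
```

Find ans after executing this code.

Step 1: outer() delegates to helper(5):
  yield 5
  yield 6
  yield 7
Step 2: yield 83
Step 3: Delegates to helper(15):
  yield 15
  yield 16
  yield 17
Therefore ans = [5, 6, 7, 83, 15, 16, 17].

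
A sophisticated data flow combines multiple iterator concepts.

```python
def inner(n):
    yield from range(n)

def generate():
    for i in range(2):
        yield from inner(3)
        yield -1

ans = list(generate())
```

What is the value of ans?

Step 1: For each i in range(2):
  i=0: yield from inner(3) -> [0, 1, 2], then yield -1
  i=1: yield from inner(3) -> [0, 1, 2], then yield -1
Therefore ans = [0, 1, 2, -1, 0, 1, 2, -1].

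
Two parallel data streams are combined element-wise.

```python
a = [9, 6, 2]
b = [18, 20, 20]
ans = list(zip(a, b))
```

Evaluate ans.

Step 1: zip pairs elements at same index:
  Index 0: (9, 18)
  Index 1: (6, 20)
  Index 2: (2, 20)
Therefore ans = [(9, 18), (6, 20), (2, 20)].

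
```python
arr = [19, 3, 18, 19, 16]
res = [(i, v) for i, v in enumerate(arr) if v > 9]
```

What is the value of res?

Step 1: Filter enumerate([19, 3, 18, 19, 16]) keeping v > 9:
  (0, 19): 19 > 9, included
  (1, 3): 3 <= 9, excluded
  (2, 18): 18 > 9, included
  (3, 19): 19 > 9, included
  (4, 16): 16 > 9, included
Therefore res = [(0, 19), (2, 18), (3, 19), (4, 16)].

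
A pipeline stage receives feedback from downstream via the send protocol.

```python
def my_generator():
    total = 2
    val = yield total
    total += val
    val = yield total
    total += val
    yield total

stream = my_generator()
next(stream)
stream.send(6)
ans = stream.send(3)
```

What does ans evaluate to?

Step 1: next() -> yield total=2.
Step 2: send(6) -> val=6, total = 2+6 = 8, yield 8.
Step 3: send(3) -> val=3, total = 8+3 = 11, yield 11.
Therefore ans = 11.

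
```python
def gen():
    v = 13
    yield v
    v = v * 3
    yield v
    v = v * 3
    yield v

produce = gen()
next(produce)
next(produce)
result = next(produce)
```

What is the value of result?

Step 1: Trace through generator execution:
  Yield 1: v starts at 13, yield 13
  Yield 2: v = 13 * 3 = 39, yield 39
  Yield 3: v = 39 * 3 = 117, yield 117
Step 2: First next() gets 13, second next() gets the second value, third next() yields 117.
Therefore result = 117.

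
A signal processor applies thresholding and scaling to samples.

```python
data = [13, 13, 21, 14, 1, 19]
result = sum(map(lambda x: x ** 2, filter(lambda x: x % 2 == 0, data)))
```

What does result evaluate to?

Step 1: Filter even numbers from [13, 13, 21, 14, 1, 19]: [14]
Step 2: Square each: [196]
Step 3: Sum = 196.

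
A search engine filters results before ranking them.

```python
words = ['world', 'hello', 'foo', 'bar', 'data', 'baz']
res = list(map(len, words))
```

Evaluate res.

Step 1: Map len() to each word:
  'world' -> 5
  'hello' -> 5
  'foo' -> 3
  'bar' -> 3
  'data' -> 4
  'baz' -> 3
Therefore res = [5, 5, 3, 3, 4, 3].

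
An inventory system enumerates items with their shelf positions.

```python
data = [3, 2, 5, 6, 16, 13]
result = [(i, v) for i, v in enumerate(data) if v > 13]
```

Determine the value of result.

Step 1: Filter enumerate([3, 2, 5, 6, 16, 13]) keeping v > 13:
  (0, 3): 3 <= 13, excluded
  (1, 2): 2 <= 13, excluded
  (2, 5): 5 <= 13, excluded
  (3, 6): 6 <= 13, excluded
  (4, 16): 16 > 13, included
  (5, 13): 13 <= 13, excluded
Therefore result = [(4, 16)].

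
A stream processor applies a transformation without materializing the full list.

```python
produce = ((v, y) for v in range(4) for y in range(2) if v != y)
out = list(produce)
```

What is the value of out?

Step 1: Nested generator over range(4) x range(2) where v != y:
  (0, 0): excluded (v == y)
  (0, 1): included
  (1, 0): included
  (1, 1): excluded (v == y)
  (2, 0): included
  (2, 1): included
  (3, 0): included
  (3, 1): included
Therefore out = [(0, 1), (1, 0), (2, 0), (2, 1), (3, 0), (3, 1)].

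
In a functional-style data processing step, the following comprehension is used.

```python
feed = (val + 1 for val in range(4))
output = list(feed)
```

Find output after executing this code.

Step 1: For each val in range(4), compute val+1:
  val=0: 0+1 = 1
  val=1: 1+1 = 2
  val=2: 2+1 = 3
  val=3: 3+1 = 4
Therefore output = [1, 2, 3, 4].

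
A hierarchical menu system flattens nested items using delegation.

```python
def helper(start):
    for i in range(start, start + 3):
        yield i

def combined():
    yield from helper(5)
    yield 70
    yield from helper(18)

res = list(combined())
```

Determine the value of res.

Step 1: combined() delegates to helper(5):
  yield 5
  yield 6
  yield 7
Step 2: yield 70
Step 3: Delegates to helper(18):
  yield 18
  yield 19
  yield 20
Therefore res = [5, 6, 7, 70, 18, 19, 20].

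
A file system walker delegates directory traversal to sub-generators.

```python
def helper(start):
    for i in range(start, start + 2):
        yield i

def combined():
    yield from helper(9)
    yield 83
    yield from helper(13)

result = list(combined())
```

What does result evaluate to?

Step 1: combined() delegates to helper(9):
  yield 9
  yield 10
Step 2: yield 83
Step 3: Delegates to helper(13):
  yield 13
  yield 14
Therefore result = [9, 10, 83, 13, 14].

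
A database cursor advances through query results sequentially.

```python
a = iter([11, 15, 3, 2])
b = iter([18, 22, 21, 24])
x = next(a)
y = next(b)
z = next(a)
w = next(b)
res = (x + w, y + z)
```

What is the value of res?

Step 1: a iterates [11, 15, 3, 2], b iterates [18, 22, 21, 24].
Step 2: x = next(a) = 11, y = next(b) = 18.
Step 3: z = next(a) = 15, w = next(b) = 22.
Step 4: res = (11 + 22, 18 + 15) = (33, 33).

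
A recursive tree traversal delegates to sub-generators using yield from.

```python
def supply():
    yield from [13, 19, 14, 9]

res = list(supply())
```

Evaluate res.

Step 1: yield from delegates to the iterable, yielding each element.
Step 2: Collected values: [13, 19, 14, 9].
Therefore res = [13, 19, 14, 9].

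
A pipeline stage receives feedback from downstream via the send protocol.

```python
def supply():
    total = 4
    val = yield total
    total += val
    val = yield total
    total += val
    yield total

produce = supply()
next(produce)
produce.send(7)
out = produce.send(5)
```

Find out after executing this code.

Step 1: next() -> yield total=4.
Step 2: send(7) -> val=7, total = 4+7 = 11, yield 11.
Step 3: send(5) -> val=5, total = 11+5 = 16, yield 16.
Therefore out = 16.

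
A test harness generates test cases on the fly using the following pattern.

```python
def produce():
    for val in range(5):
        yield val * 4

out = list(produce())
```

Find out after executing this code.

Step 1: For each val in range(5), yield val * 4:
  val=0: yield 0 * 4 = 0
  val=1: yield 1 * 4 = 4
  val=2: yield 2 * 4 = 8
  val=3: yield 3 * 4 = 12
  val=4: yield 4 * 4 = 16
Therefore out = [0, 4, 8, 12, 16].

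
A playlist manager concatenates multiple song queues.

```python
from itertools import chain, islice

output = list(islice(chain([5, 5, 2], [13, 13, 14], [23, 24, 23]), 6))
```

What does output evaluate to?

Step 1: chain([5, 5, 2], [13, 13, 14], [23, 24, 23]) = [5, 5, 2, 13, 13, 14, 23, 24, 23].
Step 2: islice takes first 6 elements: [5, 5, 2, 13, 13, 14].
Therefore output = [5, 5, 2, 13, 13, 14].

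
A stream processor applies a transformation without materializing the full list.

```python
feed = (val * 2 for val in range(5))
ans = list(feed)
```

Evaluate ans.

Step 1: For each val in range(5), compute val*2:
  val=0: 0*2 = 0
  val=1: 1*2 = 2
  val=2: 2*2 = 4
  val=3: 3*2 = 6
  val=4: 4*2 = 8
Therefore ans = [0, 2, 4, 6, 8].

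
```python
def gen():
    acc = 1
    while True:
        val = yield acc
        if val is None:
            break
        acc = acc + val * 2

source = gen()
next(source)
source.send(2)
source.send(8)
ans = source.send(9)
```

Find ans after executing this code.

Step 1: next() -> yield acc=1.
Step 2: send(2) -> val=2, acc = 1 + 2*2 = 5, yield 5.
Step 3: send(8) -> val=8, acc = 5 + 8*2 = 21, yield 21.
Step 4: send(9) -> val=9, acc = 21 + 9*2 = 39, yield 39.
Therefore ans = 39.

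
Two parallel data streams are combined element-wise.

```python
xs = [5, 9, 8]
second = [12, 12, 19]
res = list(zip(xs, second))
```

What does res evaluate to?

Step 1: zip pairs elements at same index:
  Index 0: (5, 12)
  Index 1: (9, 12)
  Index 2: (8, 19)
Therefore res = [(5, 12), (9, 12), (8, 19)].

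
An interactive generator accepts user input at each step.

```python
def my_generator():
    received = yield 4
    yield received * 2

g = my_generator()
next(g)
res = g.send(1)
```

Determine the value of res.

Step 1: next(g) advances to first yield, producing 4.
Step 2: send(1) resumes, received = 1.
Step 3: yield received * 2 = 1 * 2 = 2.
Therefore res = 2.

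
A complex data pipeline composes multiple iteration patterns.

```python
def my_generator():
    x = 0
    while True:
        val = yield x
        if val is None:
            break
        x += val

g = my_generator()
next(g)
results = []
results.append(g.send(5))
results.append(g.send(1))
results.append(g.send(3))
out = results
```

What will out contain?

Step 1: next(g) -> yield 0.
Step 2: send(5) -> x = 5, yield 5.
Step 3: send(1) -> x = 6, yield 6.
Step 4: send(3) -> x = 9, yield 9.
Therefore out = [5, 6, 9].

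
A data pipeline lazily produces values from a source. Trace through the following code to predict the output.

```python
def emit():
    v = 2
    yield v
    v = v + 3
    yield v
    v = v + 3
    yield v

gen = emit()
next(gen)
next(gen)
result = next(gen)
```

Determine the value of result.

Step 1: Trace through generator execution:
  Yield 1: v starts at 2, yield 2
  Yield 2: v = 2 + 3 = 5, yield 5
  Yield 3: v = 5 + 3 = 8, yield 8
Step 2: First next() gets 2, second next() gets the second value, third next() yields 8.
Therefore result = 8.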